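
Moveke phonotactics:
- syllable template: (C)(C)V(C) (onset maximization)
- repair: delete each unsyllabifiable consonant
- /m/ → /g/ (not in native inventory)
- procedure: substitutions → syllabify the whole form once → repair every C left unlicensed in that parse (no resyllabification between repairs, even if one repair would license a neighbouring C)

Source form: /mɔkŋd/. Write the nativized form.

gɔk

Substitution: /m/ → /g/, giving /gɔkŋd/.
Under (C)(C)V(C), the unsyllabifiable consonants are /ŋ/, /d/ (at most one coda consonant is licensed; onsets may contain at most 2 consonants).
Deletion applies to /ŋ/, /d/.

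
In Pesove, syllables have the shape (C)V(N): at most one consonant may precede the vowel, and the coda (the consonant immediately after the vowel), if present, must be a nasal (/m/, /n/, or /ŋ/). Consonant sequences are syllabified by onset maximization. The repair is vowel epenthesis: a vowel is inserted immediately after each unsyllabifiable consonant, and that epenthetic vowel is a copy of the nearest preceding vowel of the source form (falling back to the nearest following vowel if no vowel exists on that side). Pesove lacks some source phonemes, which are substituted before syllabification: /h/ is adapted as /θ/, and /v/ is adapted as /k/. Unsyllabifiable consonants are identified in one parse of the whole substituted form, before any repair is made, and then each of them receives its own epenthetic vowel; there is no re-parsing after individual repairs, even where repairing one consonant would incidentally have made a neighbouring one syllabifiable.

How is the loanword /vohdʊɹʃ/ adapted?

koθodʊɹʊʃʊ

Substitution: /v/ → /k/, /h/ → /θ/, giving /koθdʊɹʃ/.
Syllabifying with onset maximization leaves /θ/, /ɹ/, /ʃ/ stranded (only a nasal (/m/, /n/, or /ŋ/) is licensed in coda position; onsets are limited to one consonant).
Each unlicensed consonant becomes the onset of a new syllable: /θ/ → /θo/, /ɹ/ → /ɹʊ/, /ʃ/ → /ʃʊ/.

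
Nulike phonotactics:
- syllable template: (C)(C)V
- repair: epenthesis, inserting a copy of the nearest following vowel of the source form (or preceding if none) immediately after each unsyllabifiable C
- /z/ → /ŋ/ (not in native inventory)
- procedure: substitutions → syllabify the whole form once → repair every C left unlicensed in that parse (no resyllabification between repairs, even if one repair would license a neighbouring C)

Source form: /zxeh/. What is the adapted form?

ŋxehe

Substitution: /z/ → /ŋ/, giving /ŋxeh/.
Under (C)(C)V, the unsyllabifiable consonants are /h/ (no codas are permitted; onsets may contain at most 2 consonants).
Each unlicensed consonant becomes the onset of a new syllable: /h/ → /he/.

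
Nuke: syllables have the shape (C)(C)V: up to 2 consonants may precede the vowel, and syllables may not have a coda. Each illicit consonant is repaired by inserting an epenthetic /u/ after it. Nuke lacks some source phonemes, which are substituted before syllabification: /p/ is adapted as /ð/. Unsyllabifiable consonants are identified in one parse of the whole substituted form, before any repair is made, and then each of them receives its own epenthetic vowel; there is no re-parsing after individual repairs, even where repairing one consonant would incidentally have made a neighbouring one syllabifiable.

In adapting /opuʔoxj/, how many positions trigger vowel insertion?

After substitution the input is /oðuʔoxj/.
The unsyllabifiable consonants are /x/, /j/; each receives one epenthetic vowel.

2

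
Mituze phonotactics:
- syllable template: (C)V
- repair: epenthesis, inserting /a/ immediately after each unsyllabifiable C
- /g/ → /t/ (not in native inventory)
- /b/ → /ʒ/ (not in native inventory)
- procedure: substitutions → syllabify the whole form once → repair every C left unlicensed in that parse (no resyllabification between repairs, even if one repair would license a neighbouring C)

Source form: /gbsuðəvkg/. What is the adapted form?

taʒasuðəvakata

Substitution: /g/ → /t/, /b/ → /ʒ/, giving /tʒsuðəvkt/.
Under (C)V, the unsyllabifiable consonants are /t/, /ʒ/, /v/, /k/, /t/ (no codas are permitted; onsets are limited to one consonant).
Inserting the epenthetic vowel yields /t/ → /ta/, /ʒ/ → /ʒa/, /v/ → /va/, /k/ → /ka/, /t/ → /ta/.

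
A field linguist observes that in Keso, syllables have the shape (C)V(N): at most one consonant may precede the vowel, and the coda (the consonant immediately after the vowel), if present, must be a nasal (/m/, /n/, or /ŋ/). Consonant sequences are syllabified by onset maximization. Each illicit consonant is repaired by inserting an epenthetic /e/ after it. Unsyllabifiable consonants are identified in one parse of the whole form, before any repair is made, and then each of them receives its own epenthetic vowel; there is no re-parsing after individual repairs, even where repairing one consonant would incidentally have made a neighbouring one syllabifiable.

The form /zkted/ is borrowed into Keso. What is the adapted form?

zeketede

Under (C)V(N), the unsyllabifiable consonants are /z/, /k/, /d/ (only a nasal (/m/, /n/, or /ŋ/) is licensed in coda position; onsets are limited to one consonant).
Epenthesis after each stranded consonant: /z/ → /ze/, /k/ → /ke/, /d/ → /de/.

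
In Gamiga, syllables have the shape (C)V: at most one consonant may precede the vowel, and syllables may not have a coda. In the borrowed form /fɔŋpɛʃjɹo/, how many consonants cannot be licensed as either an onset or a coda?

3

Syllabifying with onset maximization leaves /ŋ/, /ʃ/, /j/ stranded (no codas are permitted; onsets are limited to one consonant).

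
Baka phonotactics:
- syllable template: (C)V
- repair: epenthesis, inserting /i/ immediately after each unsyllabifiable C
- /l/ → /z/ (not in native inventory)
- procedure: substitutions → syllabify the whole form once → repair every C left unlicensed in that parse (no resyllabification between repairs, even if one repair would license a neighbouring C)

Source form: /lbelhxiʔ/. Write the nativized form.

Substitution: /l/ → /z/, giving /zbezhxiʔ/.
Syllabifying with onset maximization leaves /z/, /z/, /h/, /ʔ/ stranded (no codas are permitted; onsets are limited to one consonant).
Each unlicensed consonant becomes the onset of a new syllable: /z/ → /zi/, /z/ → /zi/, /h/ → /hi/, /ʔ/ → /ʔi/.

zibezihixiʔi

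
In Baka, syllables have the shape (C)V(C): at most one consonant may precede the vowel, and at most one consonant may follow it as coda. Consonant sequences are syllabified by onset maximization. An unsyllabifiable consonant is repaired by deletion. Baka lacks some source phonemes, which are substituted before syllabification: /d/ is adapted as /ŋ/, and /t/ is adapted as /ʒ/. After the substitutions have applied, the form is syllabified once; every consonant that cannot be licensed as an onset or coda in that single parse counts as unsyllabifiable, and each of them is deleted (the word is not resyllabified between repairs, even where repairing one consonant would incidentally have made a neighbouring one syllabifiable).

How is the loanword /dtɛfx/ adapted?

Substitution: /d/ → /ŋ/, /t/ → /ʒ/, giving /ŋʒɛfx/.
The consonants /ŋ/, /x/ cannot be parsed into a legal (C)V(C) syllable (at most one coda consonant is licensed; onsets are limited to one consonant).
Deleting the stranded consonants removes /ŋ/, /x/.

ʒɛf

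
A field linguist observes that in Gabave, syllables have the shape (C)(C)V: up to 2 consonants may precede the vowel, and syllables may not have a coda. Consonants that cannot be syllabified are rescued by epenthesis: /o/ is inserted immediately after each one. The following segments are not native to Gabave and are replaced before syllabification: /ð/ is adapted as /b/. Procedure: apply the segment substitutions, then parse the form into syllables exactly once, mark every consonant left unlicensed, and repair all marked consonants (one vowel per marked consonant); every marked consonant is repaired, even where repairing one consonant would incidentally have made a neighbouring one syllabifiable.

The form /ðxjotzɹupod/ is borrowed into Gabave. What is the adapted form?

boxjotozɹupodo

Substitution: /ð/ → /b/, giving /bxjotzɹupod/.
The consonants /b/, /t/, /d/ cannot be parsed into a legal (C)(C)V syllable (no codas are permitted; onsets may contain at most 2 consonants).
Epenthesis after each stranded consonant: /b/ → /bo/, /t/ → /to/, /d/ → /do/.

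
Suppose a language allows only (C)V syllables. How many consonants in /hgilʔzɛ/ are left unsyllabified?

3

Under (C)V, the unsyllabifiable consonants are /h/, /l/, /ʔ/ (no codas are permitted; onsets are limited to one consonant).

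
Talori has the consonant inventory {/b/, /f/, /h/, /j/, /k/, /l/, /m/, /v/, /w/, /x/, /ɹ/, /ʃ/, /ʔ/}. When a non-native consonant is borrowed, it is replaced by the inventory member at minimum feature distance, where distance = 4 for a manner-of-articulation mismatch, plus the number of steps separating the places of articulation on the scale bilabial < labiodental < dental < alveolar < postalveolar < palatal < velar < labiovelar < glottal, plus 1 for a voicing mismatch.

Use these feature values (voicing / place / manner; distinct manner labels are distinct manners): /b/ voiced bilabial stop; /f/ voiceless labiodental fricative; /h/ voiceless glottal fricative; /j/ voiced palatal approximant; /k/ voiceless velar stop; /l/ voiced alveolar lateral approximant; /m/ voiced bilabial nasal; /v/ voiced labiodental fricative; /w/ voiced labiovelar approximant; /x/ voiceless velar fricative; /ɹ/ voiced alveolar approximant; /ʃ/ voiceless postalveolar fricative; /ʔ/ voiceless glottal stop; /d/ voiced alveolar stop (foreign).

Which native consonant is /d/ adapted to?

/b/ is closest: same manner (stop), place distance 3 (alveolar→bilabial), same voicing; total 3. Next closest is /k/ at distance 4.

b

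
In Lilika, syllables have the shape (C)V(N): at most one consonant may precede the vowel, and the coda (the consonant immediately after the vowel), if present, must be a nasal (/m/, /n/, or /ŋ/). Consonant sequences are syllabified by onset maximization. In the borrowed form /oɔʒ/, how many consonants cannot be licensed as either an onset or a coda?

Under (C)V(N), the unsyllabifiable consonants are /ʒ/ (only a nasal (/m/, /n/, or /ŋ/) is licensed in coda position; onsets are limited to one consonant).

1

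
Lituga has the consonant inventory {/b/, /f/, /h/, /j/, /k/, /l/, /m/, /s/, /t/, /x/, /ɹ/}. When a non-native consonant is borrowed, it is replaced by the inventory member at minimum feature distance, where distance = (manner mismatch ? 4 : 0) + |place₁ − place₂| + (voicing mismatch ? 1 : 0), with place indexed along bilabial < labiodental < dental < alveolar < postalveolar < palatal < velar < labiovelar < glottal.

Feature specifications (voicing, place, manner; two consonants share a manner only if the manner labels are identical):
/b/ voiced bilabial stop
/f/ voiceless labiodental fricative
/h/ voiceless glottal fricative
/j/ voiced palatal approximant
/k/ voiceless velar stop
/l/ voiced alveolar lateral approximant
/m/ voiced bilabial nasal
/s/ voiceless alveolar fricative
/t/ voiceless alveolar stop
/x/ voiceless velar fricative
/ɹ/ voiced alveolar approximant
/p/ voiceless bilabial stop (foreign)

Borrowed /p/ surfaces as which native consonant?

b

/b/ is closest: same manner (stop), place distance 0 (bilabial→bilabial), voicing differs (+1); total 1. Next closest is /t/ at distance 3.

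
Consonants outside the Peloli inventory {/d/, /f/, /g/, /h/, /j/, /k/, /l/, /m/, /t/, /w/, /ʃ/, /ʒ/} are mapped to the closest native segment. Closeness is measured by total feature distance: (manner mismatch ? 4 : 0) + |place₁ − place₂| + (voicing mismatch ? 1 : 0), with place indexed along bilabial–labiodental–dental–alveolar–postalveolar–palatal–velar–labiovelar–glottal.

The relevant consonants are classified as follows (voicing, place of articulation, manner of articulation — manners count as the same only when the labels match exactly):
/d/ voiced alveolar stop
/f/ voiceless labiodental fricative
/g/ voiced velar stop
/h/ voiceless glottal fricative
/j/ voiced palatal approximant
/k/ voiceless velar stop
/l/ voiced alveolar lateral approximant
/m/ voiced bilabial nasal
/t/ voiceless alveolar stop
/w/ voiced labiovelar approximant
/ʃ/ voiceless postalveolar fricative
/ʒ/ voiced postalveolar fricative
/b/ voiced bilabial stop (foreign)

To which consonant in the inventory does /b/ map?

d

/d/ is closest: same manner (stop), place distance 3 (bilabial→alveolar), same voicing; total 3. Next closest is /m/ at distance 4.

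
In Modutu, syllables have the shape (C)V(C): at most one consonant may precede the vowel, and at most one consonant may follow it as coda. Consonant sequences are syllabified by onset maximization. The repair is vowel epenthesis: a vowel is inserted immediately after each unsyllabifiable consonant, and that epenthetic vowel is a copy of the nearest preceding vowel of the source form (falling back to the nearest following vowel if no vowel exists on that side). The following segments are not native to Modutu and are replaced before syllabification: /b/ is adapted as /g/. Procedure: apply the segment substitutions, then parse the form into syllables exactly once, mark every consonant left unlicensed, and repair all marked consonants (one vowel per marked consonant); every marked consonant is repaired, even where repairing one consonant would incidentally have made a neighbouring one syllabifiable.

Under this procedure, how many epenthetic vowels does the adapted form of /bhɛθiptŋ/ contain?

After substitution the input is /ghɛθiptŋ/.
The unsyllabifiable consonants are /g/, /t/, /ŋ/; each receives one epenthetic vowel.

3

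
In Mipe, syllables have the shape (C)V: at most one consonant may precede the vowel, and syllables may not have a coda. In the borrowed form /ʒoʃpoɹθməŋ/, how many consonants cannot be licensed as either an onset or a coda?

4

The consonants /ʃ/, /ɹ/, /θ/, /ŋ/ cannot be parsed into a legal (C)V syllable (no codas are permitted; onsets are limited to one consonant).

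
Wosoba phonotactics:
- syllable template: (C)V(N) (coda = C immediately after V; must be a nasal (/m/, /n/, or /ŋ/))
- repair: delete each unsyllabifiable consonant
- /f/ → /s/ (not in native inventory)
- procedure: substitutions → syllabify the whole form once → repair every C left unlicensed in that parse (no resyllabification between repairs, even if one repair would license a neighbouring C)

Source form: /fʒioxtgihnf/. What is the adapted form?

ʒiogi

Substitution: /f/ → /s/, giving /sʒioxtgihns/.
Syllabifying with onset maximization leaves /s/, /x/, /t/, /h/, /n/, /s/ stranded (only a nasal (/m/, /n/, or /ŋ/) is licensed in coda position; onsets are limited to one consonant).
Deleting the stranded consonants removes /s/, /x/, /t/, /h/, /n/, /s/.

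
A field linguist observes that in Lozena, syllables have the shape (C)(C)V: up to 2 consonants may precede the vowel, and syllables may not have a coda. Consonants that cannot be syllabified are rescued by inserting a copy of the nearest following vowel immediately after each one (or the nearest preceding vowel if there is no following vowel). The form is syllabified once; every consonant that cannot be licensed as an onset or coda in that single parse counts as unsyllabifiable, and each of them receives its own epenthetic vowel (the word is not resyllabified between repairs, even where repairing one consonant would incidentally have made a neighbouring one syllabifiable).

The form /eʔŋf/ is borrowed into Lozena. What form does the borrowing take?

eʔeŋefe

Syllabifying with onset maximization leaves /ʔ/, /ŋ/, /f/ stranded (no codas are permitted; onsets may contain at most 2 consonants).
Each unlicensed consonant becomes the onset of a new syllable: /ʔ/ → /ʔe/, /ŋ/ → /ŋe/, /f/ → /fe/.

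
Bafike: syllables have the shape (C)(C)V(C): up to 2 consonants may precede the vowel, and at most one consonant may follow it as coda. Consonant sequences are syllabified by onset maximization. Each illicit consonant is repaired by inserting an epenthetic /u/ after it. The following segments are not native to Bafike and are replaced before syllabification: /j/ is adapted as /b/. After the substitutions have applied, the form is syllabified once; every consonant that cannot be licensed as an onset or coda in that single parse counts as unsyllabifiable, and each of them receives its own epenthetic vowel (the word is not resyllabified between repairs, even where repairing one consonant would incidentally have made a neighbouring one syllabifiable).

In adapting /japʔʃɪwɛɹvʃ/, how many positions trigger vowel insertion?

2

After substitution the input is /bapʔʃɪwɛɹvʃ/.
The unsyllabifiable consonants are /v/, /ʃ/; each receives one epenthetic vowel.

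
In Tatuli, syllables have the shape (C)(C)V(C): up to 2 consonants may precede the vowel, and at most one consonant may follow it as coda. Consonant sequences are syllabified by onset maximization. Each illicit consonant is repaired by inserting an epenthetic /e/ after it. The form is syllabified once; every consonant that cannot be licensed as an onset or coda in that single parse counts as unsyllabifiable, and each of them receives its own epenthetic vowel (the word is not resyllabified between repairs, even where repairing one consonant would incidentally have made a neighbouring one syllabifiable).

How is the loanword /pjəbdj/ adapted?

pjəbdeje

Syllabifying with onset maximization leaves /d/, /j/ stranded (at most one coda consonant is licensed; onsets may contain at most 2 consonants).
Each unlicensed consonant becomes the onset of a new syllable: /d/ → /de/, /j/ → /je/.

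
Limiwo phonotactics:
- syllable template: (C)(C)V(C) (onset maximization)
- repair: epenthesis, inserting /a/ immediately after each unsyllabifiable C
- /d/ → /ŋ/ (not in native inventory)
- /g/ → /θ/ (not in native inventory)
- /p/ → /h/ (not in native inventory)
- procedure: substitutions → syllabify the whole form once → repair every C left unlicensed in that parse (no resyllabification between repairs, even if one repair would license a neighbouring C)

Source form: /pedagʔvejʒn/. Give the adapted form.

Substitution: /p/ → /h/, /d/ → /ŋ/, /g/ → /θ/, giving /heŋaθʔvejʒn/.
Syllabifying with onset maximization leaves /ʒ/, /n/ stranded (at most one coda consonant is licensed; onsets may contain at most 2 consonants).
Inserting the epenthetic vowel yields /ʒ/ → /ʒa/, /n/ → /na/.

heŋaθʔvejʒana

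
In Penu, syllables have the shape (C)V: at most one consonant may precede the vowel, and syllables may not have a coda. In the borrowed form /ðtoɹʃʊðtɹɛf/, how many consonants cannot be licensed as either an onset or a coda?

5

Syllabifying with onset maximization leaves /ð/, /ɹ/, /ð/, /t/, /f/ stranded (no codas are permitted; onsets are limited to one consonant).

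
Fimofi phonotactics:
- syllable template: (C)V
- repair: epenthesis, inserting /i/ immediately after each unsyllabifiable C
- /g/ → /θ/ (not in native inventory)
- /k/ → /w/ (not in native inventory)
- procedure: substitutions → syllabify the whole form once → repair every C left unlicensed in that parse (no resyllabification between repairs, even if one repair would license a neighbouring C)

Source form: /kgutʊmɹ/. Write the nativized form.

wiθutʊmiɹi

Substitution: /k/ → /w/, /g/ → /θ/, giving /wθutʊmɹ/.
The consonants /w/, /m/, /ɹ/ cannot be parsed into a legal (C)V syllable (no codas are permitted; onsets are limited to one consonant).
Epenthesis after each stranded consonant: /w/ → /wi/, /m/ → /mi/, /ɹ/ → /ɹi/.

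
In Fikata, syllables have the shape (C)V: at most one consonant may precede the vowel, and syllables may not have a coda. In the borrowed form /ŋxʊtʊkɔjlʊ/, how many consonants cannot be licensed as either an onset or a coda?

2

Under (C)V, the unsyllabifiable consonants are /ŋ/, /j/ (no codas are permitted; onsets are limited to one consonant).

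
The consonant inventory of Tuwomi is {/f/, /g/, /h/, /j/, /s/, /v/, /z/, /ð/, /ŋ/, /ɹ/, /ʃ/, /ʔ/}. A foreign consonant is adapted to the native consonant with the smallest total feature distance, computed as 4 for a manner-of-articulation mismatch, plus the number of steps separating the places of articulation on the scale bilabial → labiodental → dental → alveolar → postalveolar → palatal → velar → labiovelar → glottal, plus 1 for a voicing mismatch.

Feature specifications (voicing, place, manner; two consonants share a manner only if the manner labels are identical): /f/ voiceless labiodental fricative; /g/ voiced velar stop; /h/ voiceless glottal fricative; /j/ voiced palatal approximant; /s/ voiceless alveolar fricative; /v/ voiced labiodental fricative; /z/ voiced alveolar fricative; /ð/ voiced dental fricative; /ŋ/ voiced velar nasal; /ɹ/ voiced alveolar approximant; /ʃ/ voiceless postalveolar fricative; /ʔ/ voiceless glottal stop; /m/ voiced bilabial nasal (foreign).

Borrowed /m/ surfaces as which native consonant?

/v/ is closest: manner differs (nasal→fricative, +4), place distance 1 (bilabial→labiodental), same voicing; total 5. Next closest is /f/ at distance 6.

v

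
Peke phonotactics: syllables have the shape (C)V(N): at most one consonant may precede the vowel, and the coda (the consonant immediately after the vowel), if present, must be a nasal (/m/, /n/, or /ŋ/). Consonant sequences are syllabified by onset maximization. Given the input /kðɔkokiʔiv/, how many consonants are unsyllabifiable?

2

The consonants /k/, /v/ cannot be parsed into a legal (C)V(N) syllable (only a nasal (/m/, /n/, or /ŋ/) is licensed in coda position; onsets are limited to one consonant).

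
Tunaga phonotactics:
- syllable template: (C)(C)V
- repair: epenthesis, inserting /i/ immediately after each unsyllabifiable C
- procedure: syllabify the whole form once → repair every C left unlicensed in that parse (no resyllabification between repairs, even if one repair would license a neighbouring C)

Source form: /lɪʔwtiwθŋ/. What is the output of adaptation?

lɪʔiwtiwiθiŋi

Syllabifying with onset maximization leaves /ʔ/, /w/, /θ/, /ŋ/ stranded (no codas are permitted; onsets may contain at most 2 consonants).
Inserting the epenthetic vowel yields /ʔ/ → /ʔi/, /w/ → /wi/, /θ/ → /θi/, /ŋ/ → /ŋi/.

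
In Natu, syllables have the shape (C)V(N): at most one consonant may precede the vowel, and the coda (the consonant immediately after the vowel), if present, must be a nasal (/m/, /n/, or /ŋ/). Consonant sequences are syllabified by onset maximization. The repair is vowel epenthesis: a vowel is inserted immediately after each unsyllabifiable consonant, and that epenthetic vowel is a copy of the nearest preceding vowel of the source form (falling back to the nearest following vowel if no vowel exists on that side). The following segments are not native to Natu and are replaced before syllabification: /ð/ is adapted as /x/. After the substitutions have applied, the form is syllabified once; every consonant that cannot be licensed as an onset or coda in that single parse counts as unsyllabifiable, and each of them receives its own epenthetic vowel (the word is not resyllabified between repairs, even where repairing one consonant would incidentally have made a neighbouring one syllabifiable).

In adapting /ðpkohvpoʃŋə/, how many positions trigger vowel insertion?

5

After substitution the input is /xpkohvpoʃŋə/.
The unsyllabifiable consonants are /x/, /p/, /h/, /v/, /ʃ/; each receives one epenthetic vowel.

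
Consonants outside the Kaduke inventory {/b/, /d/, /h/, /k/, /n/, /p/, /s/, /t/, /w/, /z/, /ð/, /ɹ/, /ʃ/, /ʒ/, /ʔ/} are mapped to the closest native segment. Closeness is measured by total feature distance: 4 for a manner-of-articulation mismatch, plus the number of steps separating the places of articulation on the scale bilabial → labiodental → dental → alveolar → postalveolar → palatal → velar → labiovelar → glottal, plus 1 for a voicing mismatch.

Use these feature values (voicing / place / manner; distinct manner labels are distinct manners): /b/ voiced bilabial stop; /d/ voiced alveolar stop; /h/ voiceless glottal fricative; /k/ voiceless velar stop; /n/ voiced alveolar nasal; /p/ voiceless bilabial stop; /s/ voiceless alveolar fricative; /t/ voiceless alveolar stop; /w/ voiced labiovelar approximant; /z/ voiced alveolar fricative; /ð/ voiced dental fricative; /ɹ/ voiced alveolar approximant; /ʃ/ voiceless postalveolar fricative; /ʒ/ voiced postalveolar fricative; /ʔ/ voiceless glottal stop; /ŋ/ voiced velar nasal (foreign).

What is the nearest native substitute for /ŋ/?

n

/n/ is closest: same manner (nasal), place distance 3 (velar→alveolar), same voicing; total 3. Next closest is /k/ at distance 5.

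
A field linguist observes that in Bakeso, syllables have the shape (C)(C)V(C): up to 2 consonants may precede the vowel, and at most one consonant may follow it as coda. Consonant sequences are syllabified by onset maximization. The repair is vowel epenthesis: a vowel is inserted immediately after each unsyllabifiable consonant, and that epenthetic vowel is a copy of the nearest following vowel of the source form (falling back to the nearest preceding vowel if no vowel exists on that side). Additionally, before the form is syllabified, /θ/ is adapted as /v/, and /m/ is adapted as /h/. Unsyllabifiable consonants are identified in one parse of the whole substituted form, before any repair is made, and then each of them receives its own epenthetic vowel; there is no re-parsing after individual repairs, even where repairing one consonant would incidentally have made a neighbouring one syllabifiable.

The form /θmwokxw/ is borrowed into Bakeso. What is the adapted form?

vohwokxowo

Substitution: /θ/ → /v/, /m/ → /h/, giving /vhwokxw/.
Syllabifying with onset maximization leaves /v/, /x/, /w/ stranded (at most one coda consonant is licensed; onsets may contain at most 2 consonants).
Inserting the epenthetic vowel yields /v/ → /vo/, /x/ → /xo/, /w/ → /wo/.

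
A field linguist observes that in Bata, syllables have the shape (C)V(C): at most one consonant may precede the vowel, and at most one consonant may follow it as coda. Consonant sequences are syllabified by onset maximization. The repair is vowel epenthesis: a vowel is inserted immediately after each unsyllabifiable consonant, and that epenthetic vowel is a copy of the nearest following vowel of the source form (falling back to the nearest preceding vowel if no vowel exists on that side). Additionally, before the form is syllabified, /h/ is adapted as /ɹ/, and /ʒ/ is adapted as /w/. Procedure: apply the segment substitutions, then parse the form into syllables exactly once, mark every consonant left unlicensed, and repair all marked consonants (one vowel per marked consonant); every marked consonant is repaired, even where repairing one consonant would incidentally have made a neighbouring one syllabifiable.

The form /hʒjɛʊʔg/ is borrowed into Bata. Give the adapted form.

ɹɛwɛjɛʊʔgʊ

Substitution: /h/ → /ɹ/, /ʒ/ → /w/, giving /ɹwjɛʊʔg/.
Under (C)V(C), the unsyllabifiable consonants are /ɹ/, /w/, /g/ (at most one coda consonant is licensed; onsets are limited to one consonant).
Inserting the epenthetic vowel yields /ɹ/ → /ɹɛ/, /w/ → /wɛ/, /g/ → /gʊ/.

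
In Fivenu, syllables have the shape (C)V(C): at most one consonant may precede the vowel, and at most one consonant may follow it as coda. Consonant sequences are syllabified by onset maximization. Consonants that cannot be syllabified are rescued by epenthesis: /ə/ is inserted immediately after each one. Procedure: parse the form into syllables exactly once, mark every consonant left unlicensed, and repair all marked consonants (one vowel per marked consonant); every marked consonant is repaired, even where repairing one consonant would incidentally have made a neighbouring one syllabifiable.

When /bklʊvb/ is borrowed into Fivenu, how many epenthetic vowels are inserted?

The unsyllabifiable consonants are /b/, /k/, /b/; each receives one epenthetic vowel.

3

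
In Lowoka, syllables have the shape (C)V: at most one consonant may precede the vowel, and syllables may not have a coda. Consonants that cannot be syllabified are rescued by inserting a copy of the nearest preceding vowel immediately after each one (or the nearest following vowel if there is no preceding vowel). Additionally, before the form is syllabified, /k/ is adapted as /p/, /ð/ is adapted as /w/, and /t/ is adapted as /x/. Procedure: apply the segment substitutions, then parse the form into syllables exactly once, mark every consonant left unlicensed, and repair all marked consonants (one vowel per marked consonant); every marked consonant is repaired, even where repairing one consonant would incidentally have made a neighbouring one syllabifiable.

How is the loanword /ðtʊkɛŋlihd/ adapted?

Substitution: /ð/ → /w/, /t/ → /x/, /k/ → /p/, giving /wxʊpɛŋlihd/.
The consonants /w/, /ŋ/, /h/, /d/ cannot be parsed into a legal (C)V syllable (no codas are permitted; onsets are limited to one consonant).
Inserting the epenthetic vowel yields /w/ → /wʊ/, /ŋ/ → /ŋɛ/, /h/ → /hi/, /d/ → /di/.

wʊxʊpɛŋɛlihidi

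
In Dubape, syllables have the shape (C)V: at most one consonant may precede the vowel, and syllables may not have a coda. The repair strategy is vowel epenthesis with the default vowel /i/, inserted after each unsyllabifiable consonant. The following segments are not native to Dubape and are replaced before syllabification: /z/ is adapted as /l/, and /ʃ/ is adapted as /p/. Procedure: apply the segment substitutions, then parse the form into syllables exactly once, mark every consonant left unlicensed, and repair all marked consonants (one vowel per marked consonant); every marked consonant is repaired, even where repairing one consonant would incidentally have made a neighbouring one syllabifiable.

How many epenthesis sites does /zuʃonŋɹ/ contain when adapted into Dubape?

3

After substitution the input is /luponŋɹ/.
The unsyllabifiable consonants are /n/, /ŋ/, /ɹ/; each receives one epenthetic vowel.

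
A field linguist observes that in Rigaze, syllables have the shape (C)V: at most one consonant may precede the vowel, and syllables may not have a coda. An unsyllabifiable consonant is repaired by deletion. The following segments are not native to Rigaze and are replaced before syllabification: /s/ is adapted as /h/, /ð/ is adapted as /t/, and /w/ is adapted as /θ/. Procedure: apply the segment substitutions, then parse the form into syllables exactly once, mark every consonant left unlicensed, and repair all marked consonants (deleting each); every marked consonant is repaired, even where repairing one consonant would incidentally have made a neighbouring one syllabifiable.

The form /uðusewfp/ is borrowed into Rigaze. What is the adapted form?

Substitution: /ð/ → /t/, /s/ → /h/, /w/ → /θ/, giving /utuheθfp/.
Under (C)V, the unsyllabifiable consonants are /θ/, /f/, /p/ (no codas are permitted; onsets are limited to one consonant).
Deletion applies to /θ/, /f/, /p/.

utuhe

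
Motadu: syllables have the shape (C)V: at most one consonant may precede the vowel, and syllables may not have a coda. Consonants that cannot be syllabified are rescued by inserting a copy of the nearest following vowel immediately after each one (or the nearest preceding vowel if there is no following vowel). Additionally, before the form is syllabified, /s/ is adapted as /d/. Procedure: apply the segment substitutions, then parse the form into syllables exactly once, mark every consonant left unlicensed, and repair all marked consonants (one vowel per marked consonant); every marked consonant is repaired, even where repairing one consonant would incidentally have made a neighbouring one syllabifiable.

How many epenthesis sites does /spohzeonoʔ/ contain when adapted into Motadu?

After substitution the input is /dpohzeonoʔ/.
The unsyllabifiable consonants are /d/, /h/, /ʔ/; each receives one epenthetic vowel.

3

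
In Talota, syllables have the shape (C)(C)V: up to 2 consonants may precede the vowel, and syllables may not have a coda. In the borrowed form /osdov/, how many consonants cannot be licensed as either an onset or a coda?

1

The consonants /v/ cannot be parsed into a legal (C)(C)V syllable (no codas are permitted; onsets may contain at most 2 consonants).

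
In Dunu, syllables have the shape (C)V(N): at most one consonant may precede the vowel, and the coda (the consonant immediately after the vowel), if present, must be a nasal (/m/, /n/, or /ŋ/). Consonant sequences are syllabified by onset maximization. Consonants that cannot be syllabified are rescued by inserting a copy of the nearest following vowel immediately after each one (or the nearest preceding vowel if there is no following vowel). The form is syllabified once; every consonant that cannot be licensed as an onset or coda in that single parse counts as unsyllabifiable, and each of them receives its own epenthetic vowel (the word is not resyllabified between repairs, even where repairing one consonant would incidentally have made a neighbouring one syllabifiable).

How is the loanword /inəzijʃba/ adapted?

inəzijaʃaba

The consonants /j/, /ʃ/ cannot be parsed into a legal (C)V(N) syllable (only a nasal (/m/, /n/, or /ŋ/) is licensed in coda position; onsets are limited to one consonant).
Each unlicensed consonant becomes the onset of a new syllable: /j/ → /ja/, /ʃ/ → /ʃa/.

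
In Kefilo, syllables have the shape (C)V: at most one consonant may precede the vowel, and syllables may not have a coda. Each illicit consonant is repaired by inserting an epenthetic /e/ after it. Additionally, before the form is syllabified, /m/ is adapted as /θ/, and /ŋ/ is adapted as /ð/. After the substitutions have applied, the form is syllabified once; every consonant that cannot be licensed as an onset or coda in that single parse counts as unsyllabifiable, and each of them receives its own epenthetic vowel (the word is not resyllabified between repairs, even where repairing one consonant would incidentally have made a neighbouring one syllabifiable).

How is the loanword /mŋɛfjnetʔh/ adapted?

θeðɛfejeneteʔehe

Substitution: /m/ → /θ/, /ŋ/ → /ð/, giving /θðɛfjnetʔh/.
Under (C)V, the unsyllabifiable consonants are /θ/, /f/, /j/, /t/, /ʔ/, /h/ (no codas are permitted; onsets are limited to one consonant).
Inserting the epenthetic vowel yields /θ/ → /θe/, /f/ → /fe/, /j/ → /je/, /t/ → /te/, /ʔ/ → /ʔe/, /h/ → /he/.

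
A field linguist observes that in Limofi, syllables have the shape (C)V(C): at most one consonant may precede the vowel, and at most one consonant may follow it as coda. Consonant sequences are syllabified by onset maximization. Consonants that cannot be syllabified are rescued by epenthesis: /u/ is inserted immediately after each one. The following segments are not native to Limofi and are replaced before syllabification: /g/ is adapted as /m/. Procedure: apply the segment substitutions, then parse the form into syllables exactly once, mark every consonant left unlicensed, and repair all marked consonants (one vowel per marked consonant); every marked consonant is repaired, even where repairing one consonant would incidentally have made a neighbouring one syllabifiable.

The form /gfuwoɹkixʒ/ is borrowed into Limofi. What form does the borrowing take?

Substitution: /g/ → /m/, giving /mfuwoɹkixʒ/.
Syllabifying with onset maximization leaves /m/, /ʒ/ stranded (at most one coda consonant is licensed; onsets are limited to one consonant).
Epenthesis after each stranded consonant: /m/ → /mu/, /ʒ/ → /ʒu/.

mufuwoɹkixʒu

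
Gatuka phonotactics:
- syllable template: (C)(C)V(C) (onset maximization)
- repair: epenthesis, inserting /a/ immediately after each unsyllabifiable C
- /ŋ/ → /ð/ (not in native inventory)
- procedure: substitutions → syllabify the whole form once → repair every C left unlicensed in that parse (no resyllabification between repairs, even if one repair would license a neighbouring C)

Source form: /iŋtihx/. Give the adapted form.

iðtihxa

Substitution: /ŋ/ → /ð/, giving /iðtihx/.
Syllabifying with onset maximization leaves /x/ stranded (at most one coda consonant is licensed; onsets may contain at most 2 consonants).
Inserting the epenthetic vowel yields /x/ → /xa/.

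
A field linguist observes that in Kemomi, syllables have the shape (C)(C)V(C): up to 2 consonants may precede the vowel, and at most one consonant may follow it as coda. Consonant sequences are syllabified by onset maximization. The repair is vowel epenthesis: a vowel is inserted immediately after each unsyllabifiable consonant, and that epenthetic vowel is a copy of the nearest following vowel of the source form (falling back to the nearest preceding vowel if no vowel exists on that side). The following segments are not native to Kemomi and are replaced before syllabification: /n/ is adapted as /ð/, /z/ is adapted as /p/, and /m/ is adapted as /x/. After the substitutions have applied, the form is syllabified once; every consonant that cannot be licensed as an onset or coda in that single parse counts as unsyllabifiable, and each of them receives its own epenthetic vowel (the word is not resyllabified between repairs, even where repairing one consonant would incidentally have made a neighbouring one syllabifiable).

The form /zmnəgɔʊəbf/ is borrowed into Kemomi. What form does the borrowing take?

Substitution: /z/ → /p/, /m/ → /x/, /n/ → /ð/, giving /pxðəgɔʊəbf/.
Syllabifying with onset maximization leaves /p/, /f/ stranded (at most one coda consonant is licensed; onsets may contain at most 2 consonants).
Inserting the epenthetic vowel yields /p/ → /pə/, /f/ → /fə/.

pəxðəgɔʊəbfə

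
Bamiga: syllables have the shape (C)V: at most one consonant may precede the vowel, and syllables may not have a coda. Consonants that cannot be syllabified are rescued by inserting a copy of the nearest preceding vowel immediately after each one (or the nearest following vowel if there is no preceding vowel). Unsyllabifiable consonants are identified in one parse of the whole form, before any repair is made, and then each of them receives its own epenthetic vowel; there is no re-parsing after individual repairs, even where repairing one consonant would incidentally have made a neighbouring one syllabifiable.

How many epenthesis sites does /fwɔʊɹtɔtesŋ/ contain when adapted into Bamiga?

4

The unsyllabifiable consonants are /f/, /ɹ/, /s/, /ŋ/; each receives one epenthetic vowel.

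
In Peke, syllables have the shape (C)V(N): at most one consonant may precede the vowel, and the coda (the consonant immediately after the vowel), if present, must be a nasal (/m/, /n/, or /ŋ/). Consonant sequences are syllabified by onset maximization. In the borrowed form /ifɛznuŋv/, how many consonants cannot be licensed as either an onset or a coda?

The consonants /z/, /v/ cannot be parsed into a legal (C)V(N) syllable (only a nasal (/m/, /n/, or /ŋ/) is licensed in coda position; onsets are limited to one consonant).

2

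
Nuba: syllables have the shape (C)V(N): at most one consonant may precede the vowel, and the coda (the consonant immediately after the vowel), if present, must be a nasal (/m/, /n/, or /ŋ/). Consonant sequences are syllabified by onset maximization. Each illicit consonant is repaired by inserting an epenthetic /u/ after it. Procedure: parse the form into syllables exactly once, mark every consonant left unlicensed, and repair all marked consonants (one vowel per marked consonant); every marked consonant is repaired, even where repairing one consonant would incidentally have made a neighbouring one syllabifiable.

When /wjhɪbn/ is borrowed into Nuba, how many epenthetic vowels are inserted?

4

The unsyllabifiable consonants are /w/, /j/, /b/, /n/; each receives one epenthetic vowel.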